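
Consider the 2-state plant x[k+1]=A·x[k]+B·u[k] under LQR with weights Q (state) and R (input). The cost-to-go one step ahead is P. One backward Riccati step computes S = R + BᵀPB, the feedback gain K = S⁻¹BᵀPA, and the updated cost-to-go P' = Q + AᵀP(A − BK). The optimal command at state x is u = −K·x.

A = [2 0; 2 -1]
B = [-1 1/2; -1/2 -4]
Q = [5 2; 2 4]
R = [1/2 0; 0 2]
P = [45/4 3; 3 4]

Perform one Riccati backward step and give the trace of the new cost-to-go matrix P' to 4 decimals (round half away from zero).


11.3909

BᵀP = [-12.7500 -5.0000; -6.3750 -14.5000]
S = R + BᵀPB = [1/2 0; 0 2] + [15.2500 13.6250; 13.6250 54.8125] = [15.7500 13.6250; 13.6250 56.8125]
BᵀPA = [-35.5000 5.0000; -41.7500 14.5000]
K = S⁻¹·BᵀPA = [-2.0419 0.1220; -0.2452 0.2260]
A−BK = [0.0807 0.0090; -0.0017 -0.0351]
AᵀP(A−BK) = [2.2774 -0.2355; -0.2355 0.1135]
P' = Q + AᵀP(A−BK) = [7.2774 1.7645; 1.7645 4.1135]
tr(P') = 11.3909


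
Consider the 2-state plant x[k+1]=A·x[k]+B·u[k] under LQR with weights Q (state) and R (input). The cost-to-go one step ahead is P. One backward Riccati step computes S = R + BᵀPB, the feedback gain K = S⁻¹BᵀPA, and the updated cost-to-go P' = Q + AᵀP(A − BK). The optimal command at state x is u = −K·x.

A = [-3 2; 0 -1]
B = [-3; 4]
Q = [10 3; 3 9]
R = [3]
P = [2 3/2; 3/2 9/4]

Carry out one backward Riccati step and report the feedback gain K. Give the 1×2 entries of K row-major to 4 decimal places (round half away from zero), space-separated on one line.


0.0000 -0.2143

BᵀP = [0.0000 4.5000]
S = R + BᵀPB = [3] + [18.0000] = [21.0000]
BᵀPA = [0.0000 -4.5000]
K = S⁻¹·BᵀPA = [0.0000 -0.2143]
A−BK = [-3.0000 1.3571; 0.0000 -0.1429]
AᵀP(A−BK) = [18.0000 -7.5000; -7.5000 3.2857]
P' = Q + AᵀP(A−BK) = [28.0000 -4.5000; -4.5000 12.2857]
tr(P') = 40.2857


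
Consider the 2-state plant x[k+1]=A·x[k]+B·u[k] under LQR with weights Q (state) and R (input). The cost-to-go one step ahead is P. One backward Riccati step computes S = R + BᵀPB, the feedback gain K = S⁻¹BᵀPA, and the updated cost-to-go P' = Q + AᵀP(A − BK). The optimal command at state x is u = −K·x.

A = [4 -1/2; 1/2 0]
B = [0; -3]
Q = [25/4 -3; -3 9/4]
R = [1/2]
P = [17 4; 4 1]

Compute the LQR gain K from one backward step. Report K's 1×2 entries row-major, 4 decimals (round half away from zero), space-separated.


-5.2105 0.6316

BᵀP = [-12.0000 -3.0000]
S = R + BᵀPB = [1/2] + [9.0000] = [9.5000]
BᵀPA = [-49.5000 6.0000]
K = S⁻¹·BᵀPA = [-5.2105 0.6316]
A−BK = [4.0000 -0.5000; -15.1316 1.8947]
AᵀP(A−BK) = [30.3289 -3.7368; -3.7368 0.4605]
P' = Q + AᵀP(A−BK) = [36.5789 -6.7368; -6.7368 2.7105]
tr(P') = 39.2895


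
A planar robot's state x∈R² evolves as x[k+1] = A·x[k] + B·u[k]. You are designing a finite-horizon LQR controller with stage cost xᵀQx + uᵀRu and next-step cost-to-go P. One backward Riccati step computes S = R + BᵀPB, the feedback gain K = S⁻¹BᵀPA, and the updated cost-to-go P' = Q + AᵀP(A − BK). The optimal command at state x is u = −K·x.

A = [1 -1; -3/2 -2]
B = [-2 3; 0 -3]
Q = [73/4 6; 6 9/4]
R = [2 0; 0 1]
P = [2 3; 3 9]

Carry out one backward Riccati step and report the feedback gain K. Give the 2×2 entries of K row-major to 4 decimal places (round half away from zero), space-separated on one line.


BᵀP = [-4.0000 -6.0000; -3.0000 -18.0000]
S = R + BᵀPB = [2 0; 0 1] + [8.0000 6.0000; 6.0000 45.0000] = [10.0000 6.0000; 6.0000 46.0000]
BᵀPA = [5.0000 16.0000; 24.0000 39.0000]
K = S⁻¹·BᵀPA = [0.2028 1.1840; 0.4953 0.6934]
A−BK = [-0.0802 -0.7123; -0.0142 0.0802]
AᵀP(A−BK) = [0.3491 0.9387; 0.9387 4.0142]
P' = Q + AᵀP(A−BK) = [18.5991 6.9387; 6.9387 6.2642]
tr(P') = 24.8632

0.2028 1.1840 0.4953 0.6934


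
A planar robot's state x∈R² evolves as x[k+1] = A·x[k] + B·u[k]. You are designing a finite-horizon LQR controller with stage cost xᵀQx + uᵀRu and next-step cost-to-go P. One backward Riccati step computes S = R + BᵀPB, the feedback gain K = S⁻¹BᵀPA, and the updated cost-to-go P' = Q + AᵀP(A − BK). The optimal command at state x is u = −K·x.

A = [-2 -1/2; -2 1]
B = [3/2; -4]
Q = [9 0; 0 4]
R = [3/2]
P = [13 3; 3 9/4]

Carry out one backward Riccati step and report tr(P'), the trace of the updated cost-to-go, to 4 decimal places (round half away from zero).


97.1159

BᵀP = [7.5000 -4.5000]
S = R + BᵀPB = [3/2] + [29.2500] = [30.7500]
BᵀPA = [-6.0000 -8.2500]
K = S⁻¹·BᵀPA = [-0.1951 -0.2683]
A−BK = [-1.7073 -0.0976; -2.7805 -0.0732]
AᵀP(A−BK) = [83.8293 3.8902; 3.8902 0.2866]
P' = Q + AᵀP(A−BK) = [92.8293 3.8902; 3.8902 4.2866]
tr(P') = 97.1159


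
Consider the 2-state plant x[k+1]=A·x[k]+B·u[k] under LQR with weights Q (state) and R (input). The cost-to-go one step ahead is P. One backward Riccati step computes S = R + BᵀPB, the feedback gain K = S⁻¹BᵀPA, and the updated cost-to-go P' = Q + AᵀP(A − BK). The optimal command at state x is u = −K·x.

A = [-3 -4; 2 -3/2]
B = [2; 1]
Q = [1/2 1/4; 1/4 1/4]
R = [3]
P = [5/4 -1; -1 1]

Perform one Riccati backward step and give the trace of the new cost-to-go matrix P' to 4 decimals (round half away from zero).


25.7500

BᵀP = [1.5000 -1.0000]
S = R + BᵀPB = [3] + [2.0000] = [5.0000]
BᵀPA = [-6.5000 -4.5000]
K = S⁻¹·BᵀPA = [-1.3000 -0.9000]
A−BK = [-0.4000 -2.2000; 3.3000 -0.6000]
AᵀP(A−BK) = [18.8000 9.6500; 9.6500 6.2000]
P' = Q + AᵀP(A−BK) = [19.3000 9.9000; 9.9000 6.4500]
tr(P') = 25.7500


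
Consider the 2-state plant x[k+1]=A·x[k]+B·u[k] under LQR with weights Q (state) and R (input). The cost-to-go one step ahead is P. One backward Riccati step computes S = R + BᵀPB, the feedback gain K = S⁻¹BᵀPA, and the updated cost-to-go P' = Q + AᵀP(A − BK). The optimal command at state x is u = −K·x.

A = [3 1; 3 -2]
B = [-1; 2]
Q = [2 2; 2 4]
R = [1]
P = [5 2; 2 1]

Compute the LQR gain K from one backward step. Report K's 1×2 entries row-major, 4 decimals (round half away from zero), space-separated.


BᵀP = [-1.0000 0.0000]
S = R + BᵀPB = [1] + [1.0000] = [2.0000]
BᵀPA = [-3.0000 -1.0000]
K = S⁻¹·BᵀPA = [-1.5000 -0.5000]
A−BK = [1.5000 0.5000; 6.0000 -1.0000]
AᵀP(A−BK) = [85.5000 1.5000; 1.5000 0.5000]
P' = Q + AᵀP(A−BK) = [87.5000 3.5000; 3.5000 4.5000]
tr(P') = 92.0000

-1.5000 -0.5000


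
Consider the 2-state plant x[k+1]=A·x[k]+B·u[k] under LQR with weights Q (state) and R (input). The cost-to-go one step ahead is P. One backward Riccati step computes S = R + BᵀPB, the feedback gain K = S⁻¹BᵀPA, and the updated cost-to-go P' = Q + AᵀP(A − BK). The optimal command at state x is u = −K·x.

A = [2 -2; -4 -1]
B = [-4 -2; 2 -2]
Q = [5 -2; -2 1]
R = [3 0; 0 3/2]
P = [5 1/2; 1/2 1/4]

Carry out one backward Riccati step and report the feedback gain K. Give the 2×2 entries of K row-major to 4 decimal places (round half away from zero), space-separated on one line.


-0.5766 0.2500 0.2883 0.5000

BᵀP = [-19.0000 -1.5000; -11.0000 -1.5000]
S = R + BᵀPB = [3 0; 0 3/2] + [73.0000 41.0000; 41.0000 25.0000] = [76.0000 41.0000; 41.0000 26.5000]
BᵀPA = [-32.0000 39.5000; -16.0000 23.5000]
K = S⁻¹·BᵀPA = [-0.5766 0.2500; 0.2883 0.5000]
A−BK = [0.2703 0.0000; -2.2703 -0.5000]
AᵀP(A−BK) = [2.1622 0.0000; 0.0000 0.6250]
P' = Q + AᵀP(A−BK) = [7.1622 -2.0000; -2.0000 1.6250]
tr(P') = 8.7872


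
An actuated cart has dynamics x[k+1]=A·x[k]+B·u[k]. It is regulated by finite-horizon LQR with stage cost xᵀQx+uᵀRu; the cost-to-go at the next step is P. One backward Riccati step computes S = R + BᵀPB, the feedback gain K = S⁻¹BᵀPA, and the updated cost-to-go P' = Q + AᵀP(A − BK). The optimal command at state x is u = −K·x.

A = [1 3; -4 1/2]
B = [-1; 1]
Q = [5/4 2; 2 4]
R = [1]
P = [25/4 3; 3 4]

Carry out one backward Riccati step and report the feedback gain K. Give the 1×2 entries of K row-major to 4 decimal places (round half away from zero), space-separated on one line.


BᵀP = [-3.2500 1.0000]
S = R + BᵀPB = [1] + [4.2500] = [5.2500]
BᵀPA = [-7.2500 -9.2500]
K = S⁻¹·BᵀPA = [-1.3810 -1.7619]
A−BK = [-0.3810 1.2381; -2.6190 2.2619]
AᵀP(A−BK) = [36.2381 -36.5238; -36.5238 49.9524]
P' = Q + AᵀP(A−BK) = [37.4881 -34.5238; -34.5238 53.9524]
tr(P') = 91.4405

-1.3810 -1.7619


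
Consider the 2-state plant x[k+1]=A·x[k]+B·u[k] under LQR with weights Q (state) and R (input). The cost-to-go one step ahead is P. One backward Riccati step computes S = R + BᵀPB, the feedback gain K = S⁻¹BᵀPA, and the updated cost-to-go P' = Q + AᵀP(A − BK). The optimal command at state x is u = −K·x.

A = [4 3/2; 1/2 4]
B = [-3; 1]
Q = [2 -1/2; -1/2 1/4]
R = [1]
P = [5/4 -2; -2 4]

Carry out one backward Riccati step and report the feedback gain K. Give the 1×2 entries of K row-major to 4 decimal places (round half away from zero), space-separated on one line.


BᵀP = [-5.7500 10.0000]
S = R + BᵀPB = [1] + [27.2500] = [28.2500]
BᵀPA = [-18.0000 31.3750]
K = S⁻¹·BᵀPA = [-0.6372 1.1106]
A−BK = [2.0885 4.8319; 1.1372 2.8894]
AᵀP(A−BK) = [1.5310 1.9912; 1.9912 7.9668]
P' = Q + AᵀP(A−BK) = [3.5310 1.4912; 1.4912 8.2168]
tr(P') = 11.7478

-0.6372 1.1106


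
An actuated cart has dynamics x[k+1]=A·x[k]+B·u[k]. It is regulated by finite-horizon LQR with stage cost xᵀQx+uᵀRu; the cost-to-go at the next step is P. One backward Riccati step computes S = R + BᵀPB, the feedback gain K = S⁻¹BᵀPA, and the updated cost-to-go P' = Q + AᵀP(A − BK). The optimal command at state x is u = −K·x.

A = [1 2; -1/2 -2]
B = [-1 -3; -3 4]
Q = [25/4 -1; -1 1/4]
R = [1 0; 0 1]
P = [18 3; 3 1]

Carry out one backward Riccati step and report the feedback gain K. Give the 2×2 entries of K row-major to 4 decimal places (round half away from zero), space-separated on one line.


-0.1892 -0.1650 -0.2684 -0.6037

BᵀP = [-27.0000 -6.0000; -42.0000 -5.0000]
S = R + BᵀPB = [1 0; 0 1] + [45.0000 57.0000; 57.0000 106.0000] = [46.0000 57.0000; 57.0000 107.0000]
BᵀPA = [-24.0000 -42.0000; -39.5000 -74.0000]
K = S⁻¹·BᵀPA = [-0.1892 -0.1650; -0.2684 -0.6037]
A−BK = [0.0057 0.0239; 0.0060 -0.0801]
AᵀP(A−BK) = [0.1086 0.1943; 0.1943 0.3969]
P' = Q + AᵀP(A−BK) = [6.3586 -0.8057; -0.8057 0.6469]
tr(P') = 7.0055


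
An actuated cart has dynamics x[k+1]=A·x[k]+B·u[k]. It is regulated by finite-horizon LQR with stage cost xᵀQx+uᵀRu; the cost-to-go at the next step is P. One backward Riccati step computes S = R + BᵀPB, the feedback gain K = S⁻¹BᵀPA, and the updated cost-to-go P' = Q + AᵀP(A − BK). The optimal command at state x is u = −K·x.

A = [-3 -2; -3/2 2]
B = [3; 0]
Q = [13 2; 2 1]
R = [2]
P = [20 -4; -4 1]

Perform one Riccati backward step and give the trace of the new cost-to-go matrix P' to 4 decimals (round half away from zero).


BᵀP = [60.0000 -12.0000]
S = R + BᵀPB = [2] + [180.0000] = [182.0000]
BᵀPA = [-162.0000 -144.0000]
K = S⁻¹·BᵀPA = [-0.8901 -0.7912]
A−BK = [-0.3297 0.3736; -1.5000 2.0000]
AᵀP(A−BK) = [2.0522 0.8242; 0.8242 2.0659]
P' = Q + AᵀP(A−BK) = [15.0522 2.8242; 2.8242 3.0659]
tr(P') = 18.1181

18.1181


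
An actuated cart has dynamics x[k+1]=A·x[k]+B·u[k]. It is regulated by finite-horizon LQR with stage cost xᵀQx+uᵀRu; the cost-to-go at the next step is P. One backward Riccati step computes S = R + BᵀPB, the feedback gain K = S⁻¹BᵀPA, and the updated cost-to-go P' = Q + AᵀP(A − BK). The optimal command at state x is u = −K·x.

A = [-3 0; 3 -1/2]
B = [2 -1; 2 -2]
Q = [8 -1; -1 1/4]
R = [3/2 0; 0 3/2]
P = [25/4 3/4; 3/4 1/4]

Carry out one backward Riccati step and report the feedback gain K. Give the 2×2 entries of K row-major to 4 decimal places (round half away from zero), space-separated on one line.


BᵀP = [14.0000 2.0000; -7.7500 -1.2500]
S = R + BᵀPB = [3/2 0; 0 3/2] + [32.0000 -18.0000; -18.0000 10.2500] = [33.5000 -18.0000; -18.0000 11.7500]
BᵀPA = [-36.0000 -1.0000; 19.5000 0.6250]
K = S⁻¹·BᵀPA = [-1.0341 -0.0072; 0.0754 0.0422]
A−BK = [-0.8564 0.0566; 5.2190 -0.4013]
AᵀP(A−BK) = [6.3016 -0.3312; -0.3312 0.0289]
P' = Q + AᵀP(A−BK) = [14.3016 -1.3312; -1.3312 0.2789]
tr(P') = 14.5806

-1.0341 -0.0072 0.0754 0.0422


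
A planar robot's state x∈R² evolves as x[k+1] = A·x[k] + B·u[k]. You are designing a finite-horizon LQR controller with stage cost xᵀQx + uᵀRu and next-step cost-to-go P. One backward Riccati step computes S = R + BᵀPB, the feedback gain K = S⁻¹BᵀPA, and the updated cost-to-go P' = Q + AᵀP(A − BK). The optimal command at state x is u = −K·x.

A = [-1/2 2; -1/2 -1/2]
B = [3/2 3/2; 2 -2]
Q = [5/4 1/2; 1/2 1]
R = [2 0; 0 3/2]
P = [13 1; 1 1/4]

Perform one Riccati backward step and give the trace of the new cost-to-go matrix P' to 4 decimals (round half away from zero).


3.8516

BᵀP = [21.5000 2.0000; 17.5000 1.0000]
S = R + BᵀPB = [2 0; 0 3/2] + [36.2500 28.2500; 28.2500 24.2500] = [38.2500 28.2500; 28.2500 25.7500]
BᵀPA = [-11.7500 42.0000; -9.2500 34.5000]
K = S⁻¹·BᵀPA = [-0.2207 0.5719; -0.1171 0.7124]
A−BK = [0.0067 0.0736; -0.2926 -0.2191]
AᵀP(A−BK) = [0.1361 -0.3781; -0.3781 1.4655]
P' = Q + AᵀP(A−BK) = [1.3861 0.1219; 0.1219 2.4655]
tr(P') = 3.8516


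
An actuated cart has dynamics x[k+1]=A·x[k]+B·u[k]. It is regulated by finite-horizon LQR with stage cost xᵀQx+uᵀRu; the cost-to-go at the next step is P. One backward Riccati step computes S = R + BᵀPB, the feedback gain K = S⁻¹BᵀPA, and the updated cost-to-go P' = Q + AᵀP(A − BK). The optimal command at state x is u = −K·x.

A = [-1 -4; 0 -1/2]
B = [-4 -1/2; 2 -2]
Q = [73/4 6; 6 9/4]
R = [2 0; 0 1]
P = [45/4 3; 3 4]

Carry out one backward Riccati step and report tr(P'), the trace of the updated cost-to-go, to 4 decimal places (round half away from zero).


BᵀP = [-39.0000 -4.0000; -11.6250 -9.5000]
S = R + BᵀPB = [2 0; 0 1] + [148.0000 27.5000; 27.5000 24.8125] = [150.0000 27.5000; 27.5000 25.8125]
BᵀPA = [39.0000 158.0000; 11.6250 51.2500]
K = S⁻¹·BᵀPA = [0.2205 0.8566; 0.2154 1.0728]
A−BK = [-0.0103 -0.0370; -0.0101 -0.0677]
AᵀP(A−BK) = [0.1459 0.6191; 0.6191 2.6674]
P' = Q + AᵀP(A−BK) = [18.3959 6.6191; 6.6191 4.9174]
tr(P') = 23.3132

23.3132


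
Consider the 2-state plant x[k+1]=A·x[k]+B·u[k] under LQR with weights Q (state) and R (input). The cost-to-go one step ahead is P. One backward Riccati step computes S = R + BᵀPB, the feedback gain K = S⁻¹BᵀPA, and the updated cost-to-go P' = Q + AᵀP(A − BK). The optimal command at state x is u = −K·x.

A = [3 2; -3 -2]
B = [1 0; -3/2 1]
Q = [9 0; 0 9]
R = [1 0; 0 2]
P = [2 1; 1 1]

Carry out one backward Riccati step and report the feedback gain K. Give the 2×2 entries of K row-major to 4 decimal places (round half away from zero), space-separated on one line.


1.3846 0.9231 0.2308 0.1538

BᵀP = [0.5000 -0.5000; 1.0000 1.0000]
S = R + BᵀPB = [1 0; 0 2] + [1.2500 -0.5000; -0.5000 1.0000] = [2.2500 -0.5000; -0.5000 3.0000]
BᵀPA = [3.0000 2.0000; 0.0000 0.0000]
K = S⁻¹·BᵀPA = [1.3846 0.9231; 0.2308 0.1538]
A−BK = [1.6154 1.0769; -1.1538 -0.7692]
AᵀP(A−BK) = [4.8462 3.2308; 3.2308 2.1538]
P' = Q + AᵀP(A−BK) = [13.8462 3.2308; 3.2308 11.1538]
tr(P') = 25.0000


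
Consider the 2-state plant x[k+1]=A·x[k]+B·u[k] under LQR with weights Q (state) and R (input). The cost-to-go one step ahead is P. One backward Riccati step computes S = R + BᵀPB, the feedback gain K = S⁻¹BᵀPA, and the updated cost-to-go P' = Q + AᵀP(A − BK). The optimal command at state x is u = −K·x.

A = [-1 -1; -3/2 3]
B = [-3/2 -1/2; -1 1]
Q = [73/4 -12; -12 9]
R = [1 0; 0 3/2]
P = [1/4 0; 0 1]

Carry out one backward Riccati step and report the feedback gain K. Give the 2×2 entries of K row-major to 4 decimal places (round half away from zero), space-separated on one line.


0.6243 -0.7090 -0.3386 0.9947

BᵀP = [-0.3750 -1.0000; -0.1250 1.0000]
S = R + BᵀPB = [1 0; 0 3/2] + [1.5625 -0.8125; -0.8125 1.0625] = [2.5625 -0.8125; -0.8125 2.5625]
BᵀPA = [1.8750 -2.6250; -1.3750 3.1250]
K = S⁻¹·BᵀPA = [0.6243 -0.7090; -0.3386 0.9947]
A−BK = [-0.2328 -1.5661; -0.5370 1.2963]
AᵀP(A−BK) = [0.8638 -1.5529; -1.5529 4.2804]
P' = Q + AᵀP(A−BK) = [19.1138 -13.5529; -13.5529 13.2804]
tr(P') = 32.3942


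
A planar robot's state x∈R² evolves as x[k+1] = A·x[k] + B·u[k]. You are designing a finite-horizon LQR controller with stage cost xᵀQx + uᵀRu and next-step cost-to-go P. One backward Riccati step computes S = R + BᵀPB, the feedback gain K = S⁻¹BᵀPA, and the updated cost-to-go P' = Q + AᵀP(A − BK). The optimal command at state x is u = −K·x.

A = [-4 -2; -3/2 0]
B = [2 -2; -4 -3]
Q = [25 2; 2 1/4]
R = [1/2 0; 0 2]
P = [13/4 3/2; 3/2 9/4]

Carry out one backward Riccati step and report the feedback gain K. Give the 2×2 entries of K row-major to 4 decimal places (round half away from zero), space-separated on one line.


BᵀP = [0.5000 -6.0000; -11.0000 -9.7500]
S = R + BᵀPB = [1/2 0; 0 2] + [25.0000 17.0000; 17.0000 51.2500] = [25.5000 17.0000; 17.0000 53.2500]
BᵀPA = [7.0000 -1.0000; 58.6250 22.0000]
K = S⁻¹·BᵀPA = [-0.5837 -0.3997; 1.2873 0.5408]
A−BK = [-0.2581 -0.1191; 0.0271 0.0234]
AᵀP(A−BK) = [3.6816 1.5962; 1.5962 0.7037]
P' = Q + AᵀP(A−BK) = [28.6816 3.5962; 3.5962 0.9537]
tr(P') = 29.6353

-0.5837 -0.3997 1.2873 0.5408


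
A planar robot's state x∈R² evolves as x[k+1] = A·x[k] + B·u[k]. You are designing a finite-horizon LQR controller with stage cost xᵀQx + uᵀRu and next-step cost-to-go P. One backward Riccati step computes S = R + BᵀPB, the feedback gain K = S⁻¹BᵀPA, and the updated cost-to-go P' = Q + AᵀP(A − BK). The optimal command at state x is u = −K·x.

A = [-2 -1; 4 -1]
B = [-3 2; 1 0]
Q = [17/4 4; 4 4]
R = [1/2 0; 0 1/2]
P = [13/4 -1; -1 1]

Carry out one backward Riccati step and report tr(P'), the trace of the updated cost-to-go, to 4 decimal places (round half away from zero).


BᵀP = [-10.7500 4.0000; 6.5000 -2.0000]
S = R + BᵀPB = [1/2 0; 0 1/2] + [36.2500 -21.5000; -21.5000 13.0000] = [36.7500 -21.5000; -21.5000 13.5000]
BᵀPA = [37.5000 6.7500; -21.0000 -4.5000]
K = S⁻¹·BᵀPA = [1.6162 -0.1661; 1.0185 -0.5978]
A−BK = [0.8118 -0.3026; 2.3838 -0.8339]
AᵀP(A−BK) = [5.7786 -1.8266; -1.8266 0.6808]
P' = Q + AᵀP(A−BK) = [10.0286 2.1734; 2.1734 4.6808]
tr(P') = 14.7094

14.7094


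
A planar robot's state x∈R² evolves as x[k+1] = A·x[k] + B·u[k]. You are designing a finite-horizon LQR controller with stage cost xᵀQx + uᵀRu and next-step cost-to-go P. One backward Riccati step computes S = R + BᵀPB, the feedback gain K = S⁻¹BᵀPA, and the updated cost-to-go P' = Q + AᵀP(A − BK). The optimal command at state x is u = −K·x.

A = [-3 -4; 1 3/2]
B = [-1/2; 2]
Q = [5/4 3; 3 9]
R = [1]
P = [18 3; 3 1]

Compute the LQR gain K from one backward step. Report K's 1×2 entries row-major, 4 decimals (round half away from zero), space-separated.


2.7143 3.6429

BᵀP = [-3.0000 0.5000]
S = R + BᵀPB = [1] + [2.5000] = [3.5000]
BᵀPA = [9.5000 12.7500]
K = S⁻¹·BᵀPA = [2.7143 3.6429]
A−BK = [-1.6429 -2.1786; -4.4286 -5.7857]
AᵀP(A−BK) = [119.2143 157.3929; 157.3929 207.8036]
P' = Q + AᵀP(A−BK) = [120.4643 160.3929; 160.3929 216.8036]
tr(P') = 337.2679


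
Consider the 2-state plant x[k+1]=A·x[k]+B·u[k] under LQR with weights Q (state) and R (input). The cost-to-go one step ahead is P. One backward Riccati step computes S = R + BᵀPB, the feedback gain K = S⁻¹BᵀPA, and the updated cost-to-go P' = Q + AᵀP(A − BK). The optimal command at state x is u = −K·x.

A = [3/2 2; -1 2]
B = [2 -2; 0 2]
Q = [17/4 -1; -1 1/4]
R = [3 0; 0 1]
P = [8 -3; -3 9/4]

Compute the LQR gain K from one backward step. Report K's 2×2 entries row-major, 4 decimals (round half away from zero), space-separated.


0.1765 0.8235 -0.5414 0.2005

BᵀP = [16.0000 -6.0000; -22.0000 10.5000]
S = R + BᵀPB = [3 0; 0 1] + [32.0000 -44.0000; -44.0000 65.0000] = [35.0000 -44.0000; -44.0000 66.0000]
BᵀPA = [30.0000 20.0000; -43.5000 -23.0000]
K = S⁻¹·BᵀPA = [0.1765 0.8235; -0.5414 0.2005]
A−BK = [0.0642 0.7540; 0.0829 1.5989]
AᵀP(A−BK) = [0.4031 0.5174; 0.5174 5.1417]
P' = Q + AᵀP(A−BK) = [4.6531 -0.4826; -0.4826 5.3917]
tr(P') = 10.0448


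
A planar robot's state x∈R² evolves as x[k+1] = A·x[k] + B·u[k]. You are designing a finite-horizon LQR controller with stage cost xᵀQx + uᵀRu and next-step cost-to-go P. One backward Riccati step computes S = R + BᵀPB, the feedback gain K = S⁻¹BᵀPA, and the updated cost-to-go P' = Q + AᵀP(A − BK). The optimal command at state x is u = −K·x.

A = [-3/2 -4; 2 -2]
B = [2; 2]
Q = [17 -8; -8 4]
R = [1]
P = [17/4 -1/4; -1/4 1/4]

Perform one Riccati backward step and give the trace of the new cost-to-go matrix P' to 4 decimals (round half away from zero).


29.3566

BᵀP = [8.0000 0.0000]
S = R + BᵀPB = [1] + [16.0000] = [17.0000]
BᵀPA = [-12.0000 -32.0000]
K = S⁻¹·BᵀPA = [-0.7059 -1.8824]
A−BK = [-0.0882 -0.2353; 3.4118 1.7647]
AᵀP(A−BK) = [3.5919 3.1618; 3.1618 4.7647]
P' = Q + AᵀP(A−BK) = [20.5919 -4.8382; -4.8382 8.7647]
tr(P') = 29.3566


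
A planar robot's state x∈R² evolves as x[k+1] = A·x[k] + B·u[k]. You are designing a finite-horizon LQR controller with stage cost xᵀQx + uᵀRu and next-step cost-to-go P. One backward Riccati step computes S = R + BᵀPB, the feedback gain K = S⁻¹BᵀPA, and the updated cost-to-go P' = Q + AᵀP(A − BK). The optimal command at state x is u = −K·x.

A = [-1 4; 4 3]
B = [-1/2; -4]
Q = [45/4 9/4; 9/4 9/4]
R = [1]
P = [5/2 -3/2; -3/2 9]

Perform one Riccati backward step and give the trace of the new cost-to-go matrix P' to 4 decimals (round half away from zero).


50.9579

BᵀP = [4.7500 -35.2500]
S = R + BᵀPB = [1] + [138.6250] = [139.6250]
BᵀPA = [-145.7500 -86.7500]
K = S⁻¹·BᵀPA = [-1.0439 -0.6213]
A−BK = [-1.5219 3.6893; -0.1755 0.5148]
AᵀP(A−BK) = [6.3563 -12.0555; -12.0555 31.1016]
P' = Q + AᵀP(A−BK) = [17.6063 -9.8055; -9.8055 33.3516]
tr(P') = 50.9579


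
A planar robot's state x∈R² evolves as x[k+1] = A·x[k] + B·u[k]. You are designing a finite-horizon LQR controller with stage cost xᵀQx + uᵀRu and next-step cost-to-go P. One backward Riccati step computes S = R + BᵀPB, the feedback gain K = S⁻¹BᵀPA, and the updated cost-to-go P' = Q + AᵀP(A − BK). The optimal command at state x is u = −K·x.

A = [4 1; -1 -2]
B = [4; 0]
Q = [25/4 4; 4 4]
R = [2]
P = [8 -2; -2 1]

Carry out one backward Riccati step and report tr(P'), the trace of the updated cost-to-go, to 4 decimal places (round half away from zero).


BᵀP = [32.0000 -8.0000]
S = R + BᵀPB = [2] + [128.0000] = [130.0000]
BᵀPA = [136.0000 48.0000]
K = S⁻¹·BᵀPA = [1.0462 0.3692]
A−BK = [-0.1846 -0.4769; -1.0000 -2.0000]
AᵀP(A−BK) = [2.7231 1.7846; 1.7846 2.2769]
P' = Q + AᵀP(A−BK) = [8.9731 5.7846; 5.7846 6.2769]
tr(P') = 15.2500

15.2500


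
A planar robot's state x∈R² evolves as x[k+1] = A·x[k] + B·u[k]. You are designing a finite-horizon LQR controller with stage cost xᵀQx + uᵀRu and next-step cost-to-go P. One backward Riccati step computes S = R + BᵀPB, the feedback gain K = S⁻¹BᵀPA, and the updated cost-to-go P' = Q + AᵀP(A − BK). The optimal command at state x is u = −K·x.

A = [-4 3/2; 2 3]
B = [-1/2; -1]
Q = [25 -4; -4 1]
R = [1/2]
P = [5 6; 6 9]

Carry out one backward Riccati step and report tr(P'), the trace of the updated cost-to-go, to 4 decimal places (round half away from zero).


44.3955

BᵀP = [-8.5000 -12.0000]
S = R + BᵀPB = [1/2] + [16.2500] = [16.7500]
BᵀPA = [10.0000 -48.7500]
K = S⁻¹·BᵀPA = [0.5970 -2.9104]
A−BK = [-3.7015 0.0448; 2.5970 0.0896]
AᵀP(A−BK) = [14.0299 -0.8955; -0.8955 4.3657]
P' = Q + AᵀP(A−BK) = [39.0299 -4.8955; -4.8955 5.3657]
tr(P') = 44.3955


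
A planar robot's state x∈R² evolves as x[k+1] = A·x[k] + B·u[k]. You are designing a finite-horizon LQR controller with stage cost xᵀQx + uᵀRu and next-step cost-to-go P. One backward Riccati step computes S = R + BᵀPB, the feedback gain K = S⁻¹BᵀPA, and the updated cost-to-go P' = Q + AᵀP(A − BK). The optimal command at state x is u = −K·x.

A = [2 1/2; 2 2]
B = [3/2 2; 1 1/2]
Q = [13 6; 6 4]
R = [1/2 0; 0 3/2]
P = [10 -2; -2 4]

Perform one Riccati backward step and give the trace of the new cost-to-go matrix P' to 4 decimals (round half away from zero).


24.9765

BᵀP = [13.0000 1.0000; 19.0000 -2.0000]
S = R + BᵀPB = [1/2 0; 0 3/2] + [20.5000 26.5000; 26.5000 37.0000] = [21.0000 26.5000; 26.5000 38.5000]
BᵀPA = [28.0000 8.5000; 34.0000 5.5000]
K = S⁻¹·BᵀPA = [1.6659 1.7082; -0.2635 -1.0329]
A−BK = [0.0282 0.0035; 0.4659 0.8082]
AᵀP(A−BK) = [2.3153 3.2894; 3.2894 5.6612]
P' = Q + AᵀP(A−BK) = [15.3153 9.2894; 9.2894 9.6612]
tr(P') = 24.9765


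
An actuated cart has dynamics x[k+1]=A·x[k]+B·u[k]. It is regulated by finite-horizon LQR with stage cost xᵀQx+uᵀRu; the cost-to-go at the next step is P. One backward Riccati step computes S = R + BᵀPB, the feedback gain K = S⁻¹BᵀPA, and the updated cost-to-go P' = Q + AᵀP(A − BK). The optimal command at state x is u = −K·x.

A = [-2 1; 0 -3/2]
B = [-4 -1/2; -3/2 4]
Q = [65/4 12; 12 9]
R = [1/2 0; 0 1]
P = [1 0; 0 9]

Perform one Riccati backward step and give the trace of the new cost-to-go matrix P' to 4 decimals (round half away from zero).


25.6051

BᵀP = [-4.0000 -13.5000; -0.5000 36.0000]
S = R + BᵀPB = [1/2 0; 0 1] + [36.2500 -52.0000; -52.0000 144.2500] = [36.7500 -52.0000; -52.0000 145.2500]
BᵀPA = [8.0000 16.2500; 1.0000 -54.5000]
K = S⁻¹·BᵀPA = [0.4609 -0.1798; 0.1719 -0.4396]
A−BK = [-0.0704 0.0608; 0.0038 -0.0114]
AᵀP(A−BK) = [0.1409 -0.1217; -0.1217 0.2143]
P' = Q + AᵀP(A−BK) = [16.3909 11.8783; 11.8783 9.2143]
tr(P') = 25.6051


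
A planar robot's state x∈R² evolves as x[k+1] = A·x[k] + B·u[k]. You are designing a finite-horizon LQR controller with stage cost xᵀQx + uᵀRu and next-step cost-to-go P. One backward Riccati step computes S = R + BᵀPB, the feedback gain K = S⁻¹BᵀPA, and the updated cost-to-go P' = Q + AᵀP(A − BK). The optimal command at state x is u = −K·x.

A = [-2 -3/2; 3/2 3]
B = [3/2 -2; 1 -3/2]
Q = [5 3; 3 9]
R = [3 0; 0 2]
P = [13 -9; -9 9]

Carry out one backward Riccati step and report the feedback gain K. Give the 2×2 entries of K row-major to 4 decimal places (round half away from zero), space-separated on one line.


BᵀP = [10.5000 -4.5000; -12.5000 4.5000]
S = R + BᵀPB = [3 0; 0 2] + [11.2500 -14.2500; -14.2500 18.2500] = [14.2500 -14.2500; -14.2500 20.2500]
BᵀPA = [-27.7500 -29.2500; 31.7500 32.2500]
K = S⁻¹·BᵀPA = [-1.2807 -1.5526; 0.6667 0.5000]
A−BK = [1.2544 1.8289; 3.7807 5.3026]
AᵀP(A−BK) = [69.5439 94.7895; 94.7895 129.7105]
P' = Q + AᵀP(A−BK) = [74.5439 97.7895; 97.7895 138.7105]
tr(P') = 213.2544

-1.2807 -1.5526 0.6667 0.5000


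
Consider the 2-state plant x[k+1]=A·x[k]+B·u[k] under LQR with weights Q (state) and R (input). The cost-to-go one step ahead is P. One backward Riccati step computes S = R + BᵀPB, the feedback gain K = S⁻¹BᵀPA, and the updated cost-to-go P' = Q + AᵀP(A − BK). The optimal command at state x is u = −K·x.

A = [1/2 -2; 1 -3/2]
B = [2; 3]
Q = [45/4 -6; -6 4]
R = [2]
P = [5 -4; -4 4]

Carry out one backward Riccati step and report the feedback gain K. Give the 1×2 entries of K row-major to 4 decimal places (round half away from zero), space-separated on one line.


BᵀP = [-2.0000 4.0000]
S = R + BᵀPB = [2] + [8.0000] = [10.0000]
BᵀPA = [3.0000 -2.0000]
K = S⁻¹·BᵀPA = [0.3000 -0.2000]
A−BK = [-0.1000 -1.6000; 0.1000 -0.9000]
AᵀP(A−BK) = [0.3500 0.6000; 0.6000 4.6000]
P' = Q + AᵀP(A−BK) = [11.6000 -5.4000; -5.4000 8.6000]
tr(P') = 20.2000

0.3000 -0.2000


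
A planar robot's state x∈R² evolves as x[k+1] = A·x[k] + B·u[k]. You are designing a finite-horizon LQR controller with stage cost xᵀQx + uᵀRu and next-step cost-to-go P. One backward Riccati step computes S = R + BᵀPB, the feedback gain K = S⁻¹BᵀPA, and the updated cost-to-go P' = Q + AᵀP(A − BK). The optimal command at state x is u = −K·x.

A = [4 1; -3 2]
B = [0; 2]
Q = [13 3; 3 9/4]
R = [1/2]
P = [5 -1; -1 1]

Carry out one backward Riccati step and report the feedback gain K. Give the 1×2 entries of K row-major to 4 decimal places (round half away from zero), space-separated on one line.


-3.1111 0.4444

BᵀP = [-2.0000 2.0000]
S = R + BᵀPB = [1/2] + [4.0000] = [4.5000]
BᵀPA = [-14.0000 2.0000]
K = S⁻¹·BᵀPA = [-3.1111 0.4444]
A−BK = [4.0000 1.0000; 3.2222 1.1111]
AᵀP(A−BK) = [69.4444 15.2222; 15.2222 4.1111]
P' = Q + AᵀP(A−BK) = [82.4444 18.2222; 18.2222 6.3611]
tr(P') = 88.8056


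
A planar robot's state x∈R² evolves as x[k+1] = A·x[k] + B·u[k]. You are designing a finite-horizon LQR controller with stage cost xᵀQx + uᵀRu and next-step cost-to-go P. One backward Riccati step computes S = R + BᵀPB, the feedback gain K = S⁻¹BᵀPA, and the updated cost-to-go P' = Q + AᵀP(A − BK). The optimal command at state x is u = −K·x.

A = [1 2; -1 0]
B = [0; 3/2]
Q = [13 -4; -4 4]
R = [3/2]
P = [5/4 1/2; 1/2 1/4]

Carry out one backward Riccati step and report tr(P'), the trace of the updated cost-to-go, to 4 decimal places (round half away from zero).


21.3409

BᵀP = [0.7500 0.3750]
S = R + BᵀPB = [3/2] + [0.5625] = [2.0625]
BᵀPA = [0.3750 1.5000]
K = S⁻¹·BᵀPA = [0.1818 0.7273]
A−BK = [1.0000 2.0000; -1.2727 -1.0909]
AᵀP(A−BK) = [0.4318 1.2273; 1.2273 3.9091]
P' = Q + AᵀP(A−BK) = [13.4318 -2.7727; -2.7727 7.9091]
tr(P') = 21.3409


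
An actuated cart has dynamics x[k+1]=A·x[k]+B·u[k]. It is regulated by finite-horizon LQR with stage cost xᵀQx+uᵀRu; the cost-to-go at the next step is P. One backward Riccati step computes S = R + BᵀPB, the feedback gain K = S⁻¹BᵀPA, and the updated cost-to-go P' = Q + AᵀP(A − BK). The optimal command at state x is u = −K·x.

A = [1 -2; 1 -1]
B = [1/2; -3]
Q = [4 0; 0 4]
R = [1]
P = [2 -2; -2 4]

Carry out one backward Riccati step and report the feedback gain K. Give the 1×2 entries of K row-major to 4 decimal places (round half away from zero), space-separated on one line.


BᵀP = [7.0000 -13.0000]
S = R + BᵀPB = [1] + [42.5000] = [43.5000]
BᵀPA = [-6.0000 -1.0000]
K = S⁻¹·BᵀPA = [-0.1379 -0.0230]
A−BK = [1.0690 -1.9885; 0.5862 -1.0690]
AᵀP(A−BK) = [1.1724 -2.1379; -2.1379 3.9770]
P' = Q + AᵀP(A−BK) = [5.1724 -2.1379; -2.1379 7.9770]
tr(P') = 13.1494

-0.1379 -0.0230


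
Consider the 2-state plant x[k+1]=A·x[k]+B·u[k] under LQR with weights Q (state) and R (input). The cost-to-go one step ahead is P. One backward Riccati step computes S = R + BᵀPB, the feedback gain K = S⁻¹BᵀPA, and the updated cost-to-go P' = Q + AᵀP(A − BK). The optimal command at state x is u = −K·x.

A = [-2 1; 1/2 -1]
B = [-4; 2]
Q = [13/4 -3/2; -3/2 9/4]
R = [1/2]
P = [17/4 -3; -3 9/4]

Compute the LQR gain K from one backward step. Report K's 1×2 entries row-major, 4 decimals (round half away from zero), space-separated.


0.4323 -0.3147

BᵀP = [-23.0000 16.5000]
S = R + BᵀPB = [1/2] + [125.0000] = [125.5000]
BᵀPA = [54.2500 -39.5000]
K = S⁻¹·BᵀPA = [0.4323 -0.3147]
A−BK = [-0.2709 -0.2590; -0.3645 -0.3705]
AᵀP(A−BK) = [0.1118 -0.0503; -0.0503 0.0677]
P' = Q + AᵀP(A−BK) = [3.3618 -1.5503; -1.5503 2.3177]
tr(P') = 5.6795


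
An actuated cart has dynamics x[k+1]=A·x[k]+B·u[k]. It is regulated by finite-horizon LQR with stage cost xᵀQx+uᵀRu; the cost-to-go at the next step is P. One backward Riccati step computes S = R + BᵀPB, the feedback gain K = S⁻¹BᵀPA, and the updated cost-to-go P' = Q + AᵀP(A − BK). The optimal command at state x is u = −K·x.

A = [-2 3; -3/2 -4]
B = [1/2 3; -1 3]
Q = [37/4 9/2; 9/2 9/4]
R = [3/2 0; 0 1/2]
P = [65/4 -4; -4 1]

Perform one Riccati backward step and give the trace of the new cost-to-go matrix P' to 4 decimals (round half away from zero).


BᵀP = [12.1250 -3.0000; 36.7500 -9.0000]
S = R + BᵀPB = [3/2 0; 0 1/2] + [9.0625 27.3750; 27.3750 83.2500] = [10.5625 27.3750; 27.3750 83.7500]
BᵀPA = [-19.7500 48.3750; -60.0000 146.2500]
K = S⁻¹·BᵀPA = [-0.0855 0.3536; -0.6885 1.6307]
A−BK = [0.1082 -2.0689; 0.4799 -8.5385]
AᵀP(A−BK) = [0.2531 -0.6751; -0.6751 2.6563]
P' = Q + AᵀP(A−BK) = [9.5031 3.8249; 3.8249 4.9063]
tr(P') = 14.4095

14.4095


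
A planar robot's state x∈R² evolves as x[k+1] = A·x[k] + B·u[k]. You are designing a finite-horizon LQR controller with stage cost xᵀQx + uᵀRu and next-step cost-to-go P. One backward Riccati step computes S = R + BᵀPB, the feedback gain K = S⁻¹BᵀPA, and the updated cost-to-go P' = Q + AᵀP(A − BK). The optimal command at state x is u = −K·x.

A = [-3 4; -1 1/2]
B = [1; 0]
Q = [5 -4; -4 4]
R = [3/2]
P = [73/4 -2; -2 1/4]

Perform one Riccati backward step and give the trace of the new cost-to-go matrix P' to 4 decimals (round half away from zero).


42.1922

BᵀP = [18.2500 -2.0000]
S = R + BᵀPB = [3/2] + [18.2500] = [19.7500]
BᵀPA = [-52.7500 72.0000]
K = S⁻¹·BᵀPA = [-2.6709 3.6456]
A−BK = [-0.3291 0.3544; -1.0000 0.5000]
AᵀP(A−BK) = [11.6108 -15.8212; -15.8212 21.5815]
P' = Q + AᵀP(A−BK) = [16.6108 -19.8212; -19.8212 25.5815]
tr(P') = 42.1922


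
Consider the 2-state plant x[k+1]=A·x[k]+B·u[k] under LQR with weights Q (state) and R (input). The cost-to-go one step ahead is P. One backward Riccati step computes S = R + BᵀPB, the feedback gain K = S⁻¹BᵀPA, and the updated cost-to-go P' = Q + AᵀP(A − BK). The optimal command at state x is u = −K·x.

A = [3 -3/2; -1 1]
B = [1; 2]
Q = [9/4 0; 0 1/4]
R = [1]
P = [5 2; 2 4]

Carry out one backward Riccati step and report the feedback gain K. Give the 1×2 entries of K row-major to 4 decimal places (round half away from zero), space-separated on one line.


BᵀP = [9.0000 10.0000]
S = R + BᵀPB = [1] + [29.0000] = [30.0000]
BᵀPA = [17.0000 -3.5000]
K = S⁻¹·BᵀPA = [0.5667 -0.1167]
A−BK = [2.4333 -1.3833; -2.1333 1.2333]
AᵀP(A−BK) = [27.3667 -15.5167; -15.5167 8.8417]
P' = Q + AᵀP(A−BK) = [29.6167 -15.5167; -15.5167 9.0917]
tr(P') = 38.7083

0.5667 -0.1167


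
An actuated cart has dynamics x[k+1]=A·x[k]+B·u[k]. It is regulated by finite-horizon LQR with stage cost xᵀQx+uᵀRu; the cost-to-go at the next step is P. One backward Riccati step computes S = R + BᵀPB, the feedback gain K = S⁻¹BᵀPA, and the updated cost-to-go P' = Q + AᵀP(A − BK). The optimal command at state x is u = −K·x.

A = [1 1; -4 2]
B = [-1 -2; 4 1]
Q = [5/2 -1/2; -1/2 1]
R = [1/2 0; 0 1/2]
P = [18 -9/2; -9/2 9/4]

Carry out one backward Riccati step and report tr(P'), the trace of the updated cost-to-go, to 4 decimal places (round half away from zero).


4.5506

BᵀP = [-36.0000 13.5000; -40.5000 11.2500]
S = R + BᵀPB = [1/2 0; 0 1/2] + [90.0000 85.5000; 85.5000 92.2500] = [90.5000 85.5000; 85.5000 92.7500]
BᵀPA = [-90.0000 -9.0000; -85.5000 -18.0000]
K = S⁻¹·BᵀPA = [-0.9572 0.6499; -0.0395 -0.7932]
A−BK = [-0.0361 0.0636; -0.1317 0.1936]
AᵀP(A−BK) = [0.4786 -0.3250; -0.3250 0.5720]
P' = Q + AᵀP(A−BK) = [2.9786 -0.8250; -0.8250 1.5720]
tr(P') = 4.5506


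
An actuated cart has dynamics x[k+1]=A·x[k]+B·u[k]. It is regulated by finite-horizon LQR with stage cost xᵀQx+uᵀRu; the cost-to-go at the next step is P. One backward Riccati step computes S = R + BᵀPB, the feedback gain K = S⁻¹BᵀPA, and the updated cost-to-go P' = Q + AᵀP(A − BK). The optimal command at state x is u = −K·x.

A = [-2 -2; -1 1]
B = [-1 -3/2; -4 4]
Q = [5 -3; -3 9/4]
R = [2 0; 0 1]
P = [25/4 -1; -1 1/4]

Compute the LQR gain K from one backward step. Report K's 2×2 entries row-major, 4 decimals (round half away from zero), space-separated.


0.4803 0.3404 0.7285 0.9047

BᵀP = [-2.2500 0.0000; -13.3750 2.5000]
S = R + BᵀPB = [2 0; 0 1] + [2.2500 3.3750; 3.3750 30.0625] = [4.2500 3.3750; 3.3750 31.0625]
BᵀPA = [4.5000 4.5000; 24.2500 29.2500]
K = S⁻¹·BᵀPA = [0.4803 0.3404; 0.7285 0.9047]
A−BK = [-0.4269 -0.3026; -1.9927 -1.2570]
AᵀP(A−BK) = [1.4225 1.2801; 1.2801 1.2567]
P' = Q + AᵀP(A−BK) = [6.4225 -1.7199; -1.7199 3.5067]
tr(P') = 9.9293


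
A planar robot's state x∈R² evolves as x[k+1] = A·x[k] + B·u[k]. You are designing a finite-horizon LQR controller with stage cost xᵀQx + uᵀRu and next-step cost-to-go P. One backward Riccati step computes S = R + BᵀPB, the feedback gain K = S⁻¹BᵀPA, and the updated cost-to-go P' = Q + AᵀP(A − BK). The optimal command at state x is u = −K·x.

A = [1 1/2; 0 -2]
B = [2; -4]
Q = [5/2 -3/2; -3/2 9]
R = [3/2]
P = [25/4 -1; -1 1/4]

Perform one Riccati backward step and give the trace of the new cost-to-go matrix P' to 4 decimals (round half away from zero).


BᵀP = [16.5000 -3.0000]
S = R + BᵀPB = [3/2] + [45.0000] = [46.5000]
BᵀPA = [16.5000 14.2500]
K = S⁻¹·BᵀPA = [0.3548 0.3065]
A−BK = [0.2903 -0.1129; 1.4194 -0.7742]
AᵀP(A−BK) = [0.3952 0.0685; 0.0685 0.1956]
P' = Q + AᵀP(A−BK) = [2.8952 -1.4315; -1.4315 9.1956]
tr(P') = 12.0907

12.0907


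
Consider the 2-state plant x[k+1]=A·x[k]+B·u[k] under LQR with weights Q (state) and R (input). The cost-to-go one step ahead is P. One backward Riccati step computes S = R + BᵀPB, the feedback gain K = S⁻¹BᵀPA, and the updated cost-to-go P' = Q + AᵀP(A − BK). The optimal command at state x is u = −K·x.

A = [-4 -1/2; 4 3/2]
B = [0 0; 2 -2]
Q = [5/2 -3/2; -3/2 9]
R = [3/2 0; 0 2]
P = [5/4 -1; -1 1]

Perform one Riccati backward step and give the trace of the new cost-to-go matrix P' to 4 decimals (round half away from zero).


BᵀP = [-2.0000 2.0000; 2.0000 -2.0000]
S = R + BᵀPB = [3/2 0; 0 2] + [4.0000 -4.0000; -4.0000 4.0000] = [5.5000 -4.0000; -4.0000 6.0000]
BᵀPA = [16.0000 4.0000; -16.0000 -4.0000]
K = S⁻¹·BᵀPA = [1.8824 0.4706; -1.4118 -0.3529]
A−BK = [-4.0000 -0.5000; -2.5882 -0.1471]
AᵀP(A−BK) = [15.2941 3.3235; 3.3235 0.7684]
P' = Q + AᵀP(A−BK) = [17.7941 1.8235; 1.8235 9.7684]
tr(P') = 27.5625

27.5625


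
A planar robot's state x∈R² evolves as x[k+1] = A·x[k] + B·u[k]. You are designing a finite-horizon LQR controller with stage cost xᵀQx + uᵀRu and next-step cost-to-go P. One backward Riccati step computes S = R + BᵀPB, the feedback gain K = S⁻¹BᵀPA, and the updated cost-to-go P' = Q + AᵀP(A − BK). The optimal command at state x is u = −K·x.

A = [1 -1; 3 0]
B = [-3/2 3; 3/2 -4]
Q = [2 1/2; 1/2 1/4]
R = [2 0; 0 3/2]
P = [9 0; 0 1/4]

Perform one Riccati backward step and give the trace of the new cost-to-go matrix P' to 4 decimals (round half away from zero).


7.1350

BᵀP = [-13.5000 0.3750; 27.0000 -1.0000]
S = R + BᵀPB = [2 0; 0 3/2] + [20.8125 -42.0000; -42.0000 85.0000] = [22.8125 -42.0000; -42.0000 86.5000]
BᵀPA = [-12.3750 13.5000; 24.0000 -27.0000]
K = S⁻¹·BᵀPA = [-0.2983 0.1613; 0.1326 -0.2338]
A−BK = [0.1547 -0.0566; 3.9779 -1.1772]
AᵀP(A−BK) = [4.3757 -1.3923; -1.3923 0.5093]
P' = Q + AᵀP(A−BK) = [6.3757 -0.8923; -0.8923 0.7593]
tr(P') = 7.1350


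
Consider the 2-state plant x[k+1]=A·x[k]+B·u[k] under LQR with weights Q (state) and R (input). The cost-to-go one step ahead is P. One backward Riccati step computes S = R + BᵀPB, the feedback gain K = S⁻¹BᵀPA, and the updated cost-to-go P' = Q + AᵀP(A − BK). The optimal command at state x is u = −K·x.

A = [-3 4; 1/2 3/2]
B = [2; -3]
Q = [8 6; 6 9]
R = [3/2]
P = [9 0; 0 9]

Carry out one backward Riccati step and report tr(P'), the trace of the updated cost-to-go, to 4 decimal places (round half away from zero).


217.6772

BᵀP = [18.0000 -27.0000]
S = R + BᵀPB = [3/2] + [117.0000] = [118.5000]
BᵀPA = [-67.5000 31.5000]
K = S⁻¹·BᵀPA = [-0.5696 0.2658]
A−BK = [-1.8608 3.4684; -1.2089 2.2975]
AᵀP(A−BK) = [44.8006 -83.3070; -83.3070 155.8766]
P' = Q + AᵀP(A−BK) = [52.8006 -77.3070; -77.3070 164.8766]
tr(P') = 217.6772


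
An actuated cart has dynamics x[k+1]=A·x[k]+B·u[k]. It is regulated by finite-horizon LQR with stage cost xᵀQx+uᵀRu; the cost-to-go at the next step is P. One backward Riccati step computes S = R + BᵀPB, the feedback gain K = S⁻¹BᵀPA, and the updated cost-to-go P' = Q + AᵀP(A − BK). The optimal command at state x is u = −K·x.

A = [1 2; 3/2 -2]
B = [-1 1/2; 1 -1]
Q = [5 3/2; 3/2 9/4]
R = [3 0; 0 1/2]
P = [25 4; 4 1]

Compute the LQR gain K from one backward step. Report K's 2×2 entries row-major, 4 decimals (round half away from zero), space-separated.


BᵀP = [-21.0000 -3.0000; 8.5000 1.0000]
S = R + BᵀPB = [3 0; 0 1/2] + [18.0000 -7.5000; -7.5000 3.2500] = [21.0000 -7.5000; -7.5000 3.7500]
BᵀPA = [-25.5000 -36.0000; 10.0000 15.0000]
K = S⁻¹·BᵀPA = [-0.9167 -1.0000; 0.8333 2.0000]
A−BK = [-0.3333 0.0000; 3.2500 1.0000]
AᵀP(A−BK) = [7.5417 5.5000; 5.5000 6.0000]
P' = Q + AᵀP(A−BK) = [12.5417 7.0000; 7.0000 8.2500]
tr(P') = 20.7917

-0.9167 -1.0000 0.8333 2.0000
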